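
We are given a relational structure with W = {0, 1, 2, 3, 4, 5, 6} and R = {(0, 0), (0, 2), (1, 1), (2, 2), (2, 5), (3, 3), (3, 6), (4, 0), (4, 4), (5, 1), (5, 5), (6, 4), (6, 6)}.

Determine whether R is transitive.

No

Transitive: no — 0 R 2 and 2 R 5, but not 0 R 5.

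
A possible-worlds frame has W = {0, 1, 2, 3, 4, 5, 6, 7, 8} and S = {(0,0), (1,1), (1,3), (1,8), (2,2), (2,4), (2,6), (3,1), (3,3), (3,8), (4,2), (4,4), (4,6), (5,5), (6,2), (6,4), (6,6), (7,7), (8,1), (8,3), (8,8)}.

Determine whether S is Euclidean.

Yes

Euclidean: yes — any two successors of a common world are S-related.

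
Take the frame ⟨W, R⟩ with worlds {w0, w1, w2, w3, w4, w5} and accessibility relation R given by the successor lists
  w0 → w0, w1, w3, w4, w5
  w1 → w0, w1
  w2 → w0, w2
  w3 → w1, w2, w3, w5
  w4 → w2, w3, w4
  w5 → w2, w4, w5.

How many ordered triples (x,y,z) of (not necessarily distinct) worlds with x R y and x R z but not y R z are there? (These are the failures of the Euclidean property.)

Enumerating: (w0,w1,w3), (w0,w1,w4), (w0,w1,w5), (w0,w3,w0), (w0,w3,w4), (w0,w4,w0), (w0,w4,w1), (w0,w4,w5), (w0,w5,w0), (w0,w5,w1), (w0,w5,w3), (w2,w0,w2), … and 14 more.
Total: 26.

26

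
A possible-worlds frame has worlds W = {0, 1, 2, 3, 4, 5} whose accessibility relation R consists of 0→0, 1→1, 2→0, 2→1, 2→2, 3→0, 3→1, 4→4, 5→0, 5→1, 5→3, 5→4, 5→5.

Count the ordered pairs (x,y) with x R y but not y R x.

Enumerating: (2,0), (2,1), (3,0), (3,1), (5,0), (5,1), (5,3), (5,4).

8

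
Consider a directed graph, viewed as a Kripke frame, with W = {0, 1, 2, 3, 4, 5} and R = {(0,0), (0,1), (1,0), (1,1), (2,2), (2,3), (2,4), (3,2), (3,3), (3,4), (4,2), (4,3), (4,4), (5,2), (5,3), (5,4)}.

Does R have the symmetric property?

Symmetric: no — 5 R 2 but not 2 R 5.

No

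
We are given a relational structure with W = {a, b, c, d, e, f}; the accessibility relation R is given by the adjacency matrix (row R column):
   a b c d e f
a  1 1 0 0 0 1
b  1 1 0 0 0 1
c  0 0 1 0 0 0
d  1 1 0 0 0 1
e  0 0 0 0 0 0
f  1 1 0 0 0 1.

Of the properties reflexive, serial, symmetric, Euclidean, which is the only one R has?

Reflexive: no — d is not related to itself.
Serial: no — e has no R-successor.
Symmetric: no — d R a but not a R d.
Euclidean: yes — any two successors of a common world are R-related.
Only Euclidean holds.

Euclidean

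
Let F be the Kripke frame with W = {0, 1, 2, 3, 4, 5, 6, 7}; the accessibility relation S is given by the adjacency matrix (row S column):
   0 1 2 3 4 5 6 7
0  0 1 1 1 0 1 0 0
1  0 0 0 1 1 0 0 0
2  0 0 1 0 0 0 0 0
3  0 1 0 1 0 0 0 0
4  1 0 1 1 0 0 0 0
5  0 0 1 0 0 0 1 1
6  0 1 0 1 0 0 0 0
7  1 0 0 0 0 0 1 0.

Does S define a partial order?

Reflexive: no — 0 is not related to itself.
Transitive: no — 0 S 1 and 1 S 4, but not 0 S 4.
Antisymmetric: no — 1 S 3 and 3 S 1 with 1 ≠ 3.
So S is not a partial order.

No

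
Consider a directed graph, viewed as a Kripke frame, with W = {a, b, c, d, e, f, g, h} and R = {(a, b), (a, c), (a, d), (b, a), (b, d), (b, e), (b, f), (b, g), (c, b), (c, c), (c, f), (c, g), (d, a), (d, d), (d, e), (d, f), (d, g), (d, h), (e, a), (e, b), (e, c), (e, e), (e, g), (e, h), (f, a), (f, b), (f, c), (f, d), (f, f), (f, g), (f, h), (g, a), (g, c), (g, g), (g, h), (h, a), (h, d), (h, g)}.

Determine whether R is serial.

Yes

Serial: yes — every world has a successor (e.g. a R b).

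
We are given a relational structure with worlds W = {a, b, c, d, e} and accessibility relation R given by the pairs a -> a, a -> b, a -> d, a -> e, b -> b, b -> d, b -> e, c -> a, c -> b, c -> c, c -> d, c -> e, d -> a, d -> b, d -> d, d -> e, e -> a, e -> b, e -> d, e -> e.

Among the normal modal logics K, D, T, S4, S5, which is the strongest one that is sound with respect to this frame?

Serial (axiom D): yes — every world has a successor (e.g. a R a).
Reflexive (axiom T): yes — every world is R-related to itself.
Transitive (axiom 4): no — b R d and d R a, but not b R a.
Euclidean (axiom 5): no — c R b and c R a, but not b R a.
So F validates K, D, T; S4 would additionally require R to be transitive. The strongest is T.

T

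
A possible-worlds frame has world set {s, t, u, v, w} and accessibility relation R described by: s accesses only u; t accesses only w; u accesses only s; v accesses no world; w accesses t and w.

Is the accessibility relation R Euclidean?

No

Euclidean: no — s R u and s R u, but not u R u.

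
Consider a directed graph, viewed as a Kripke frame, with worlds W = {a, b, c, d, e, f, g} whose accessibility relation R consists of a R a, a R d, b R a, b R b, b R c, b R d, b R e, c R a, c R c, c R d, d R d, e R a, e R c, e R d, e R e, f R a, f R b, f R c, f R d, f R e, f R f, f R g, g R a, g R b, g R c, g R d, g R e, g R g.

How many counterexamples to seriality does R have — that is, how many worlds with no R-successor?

0

R is serial; there are no such worlds.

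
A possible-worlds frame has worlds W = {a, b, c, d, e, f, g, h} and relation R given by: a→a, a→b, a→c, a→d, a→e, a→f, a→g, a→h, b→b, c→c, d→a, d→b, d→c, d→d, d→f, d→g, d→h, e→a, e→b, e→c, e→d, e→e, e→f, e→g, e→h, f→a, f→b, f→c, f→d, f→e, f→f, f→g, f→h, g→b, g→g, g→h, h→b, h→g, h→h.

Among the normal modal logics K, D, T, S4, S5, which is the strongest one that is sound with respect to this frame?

T

Serial (axiom D): yes — every world has a successor (e.g. a R a).
Reflexive (axiom T): yes — every world is R-related to itself.
Transitive (axiom 4): no — d R a and a R e, but not d R e.
Euclidean (axiom 5): no — a R b and a R c, but not b R c.
So F validates K, D, T; S4 would additionally require R to be transitive. The strongest is T.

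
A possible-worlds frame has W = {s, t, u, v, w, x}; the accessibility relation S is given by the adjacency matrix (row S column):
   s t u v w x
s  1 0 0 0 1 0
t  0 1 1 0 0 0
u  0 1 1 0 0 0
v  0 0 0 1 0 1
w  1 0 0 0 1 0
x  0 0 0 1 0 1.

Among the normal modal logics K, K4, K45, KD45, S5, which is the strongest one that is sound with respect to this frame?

Transitive (axiom 4): yes — every two-step S-path is closed by a direct edge.
Euclidean (axiom 5): yes — any two successors of a common world are S-related.
Serial (axiom D): yes — every world has a successor (e.g. s S s).
Reflexive (axiom T): yes — every world is S-related to itself.
So F validates K, K4, K45, KD45, S5. The strongest is S5.

S5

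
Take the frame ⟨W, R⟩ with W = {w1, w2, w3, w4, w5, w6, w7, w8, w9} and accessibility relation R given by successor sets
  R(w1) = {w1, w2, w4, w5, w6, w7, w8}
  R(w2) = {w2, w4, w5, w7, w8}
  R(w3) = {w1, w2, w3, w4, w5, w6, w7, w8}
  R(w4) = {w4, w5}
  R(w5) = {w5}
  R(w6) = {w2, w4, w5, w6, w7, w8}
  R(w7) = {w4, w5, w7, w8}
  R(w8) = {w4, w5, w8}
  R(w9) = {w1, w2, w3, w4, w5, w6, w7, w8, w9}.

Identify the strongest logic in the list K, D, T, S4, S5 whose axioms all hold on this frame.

S4

Serial (axiom D): yes — every world has a successor (e.g. w1 R w1).
Reflexive (axiom T): yes — every world is R-related to itself.
Transitive (axiom 4): yes — every two-step R-path is closed by a direct edge.
Euclidean (axiom 5): no — w1 R w2 and w1 R w6, but not w2 R w6.
So F validates K, D, T, S4; S5 would additionally require R to be Euclidean. The strongest is S4.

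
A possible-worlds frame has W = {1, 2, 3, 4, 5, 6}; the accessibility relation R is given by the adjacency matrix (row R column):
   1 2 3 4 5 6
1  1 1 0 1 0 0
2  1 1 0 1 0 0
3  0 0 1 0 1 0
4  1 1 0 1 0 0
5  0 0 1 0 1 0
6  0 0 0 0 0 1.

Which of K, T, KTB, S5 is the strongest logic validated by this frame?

S5

Reflexive (axiom T): yes — every world is R-related to itself.
Symmetric (axiom B): yes — every pair in R has its reverse in R.
Euclidean (axiom 5): yes — any two successors of a common world are R-related.
So F validates K, T, KTB, S5. The strongest is S5.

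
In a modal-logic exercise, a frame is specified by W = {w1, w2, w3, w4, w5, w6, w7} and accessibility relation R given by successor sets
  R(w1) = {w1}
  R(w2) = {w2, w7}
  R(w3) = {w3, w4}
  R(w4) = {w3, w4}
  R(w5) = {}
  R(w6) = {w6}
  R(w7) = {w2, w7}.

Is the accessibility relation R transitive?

Transitive: yes — every two-step R-path is closed by a direct edge.

Yes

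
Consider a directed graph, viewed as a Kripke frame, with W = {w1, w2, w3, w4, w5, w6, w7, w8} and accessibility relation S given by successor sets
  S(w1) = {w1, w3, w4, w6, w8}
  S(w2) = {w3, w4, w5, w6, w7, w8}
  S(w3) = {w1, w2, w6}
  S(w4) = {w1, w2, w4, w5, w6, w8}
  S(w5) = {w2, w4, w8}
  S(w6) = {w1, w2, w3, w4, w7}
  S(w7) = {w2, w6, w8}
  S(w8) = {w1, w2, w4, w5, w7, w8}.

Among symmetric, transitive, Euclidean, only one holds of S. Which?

symmetric

Symmetric: yes — every pair in S has its reverse in S.
Transitive: no — w1 S w3 and w3 S w2, but not w1 S w2.
Euclidean: no — w1 S w3 and w1 S w4, but not w3 S w4.
Only symmetric holds.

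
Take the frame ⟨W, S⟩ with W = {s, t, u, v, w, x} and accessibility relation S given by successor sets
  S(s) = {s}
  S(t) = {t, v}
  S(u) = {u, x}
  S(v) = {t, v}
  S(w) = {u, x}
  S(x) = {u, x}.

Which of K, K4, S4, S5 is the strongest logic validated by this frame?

K4

Transitive (axiom 4): yes — every two-step S-path is closed by a direct edge.
Reflexive (axiom T): no — w is not related to itself.
Euclidean (axiom 5): yes — any two successors of a common world are S-related.
So F validates K, K4; S4 would additionally require S to be reflexive. The strongest is K4.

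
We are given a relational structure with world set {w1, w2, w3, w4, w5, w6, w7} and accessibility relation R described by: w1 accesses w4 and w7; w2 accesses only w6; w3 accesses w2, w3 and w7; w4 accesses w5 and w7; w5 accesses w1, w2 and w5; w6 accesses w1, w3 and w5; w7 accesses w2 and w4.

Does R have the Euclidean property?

No

Euclidean: no — w3 R w2 and w3 R w7, but not w2 R w7.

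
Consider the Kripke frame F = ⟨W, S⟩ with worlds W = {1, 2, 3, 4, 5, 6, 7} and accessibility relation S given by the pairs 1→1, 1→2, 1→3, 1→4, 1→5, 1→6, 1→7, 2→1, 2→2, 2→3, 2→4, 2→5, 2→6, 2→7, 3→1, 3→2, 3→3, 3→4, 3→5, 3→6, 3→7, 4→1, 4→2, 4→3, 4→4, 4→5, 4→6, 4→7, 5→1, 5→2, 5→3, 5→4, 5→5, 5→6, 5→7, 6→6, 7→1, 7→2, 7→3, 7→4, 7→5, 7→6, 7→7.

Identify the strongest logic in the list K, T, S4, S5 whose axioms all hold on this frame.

S4

Reflexive (axiom T): yes — every world is S-related to itself.
Transitive (axiom 4): yes — every two-step S-path is closed by a direct edge.
Euclidean (axiom 5): no — 1 S 6 and 1 S 2, but not 6 S 2.
So F validates K, T, S4; S5 would additionally require S to be Euclidean. The strongest is S4.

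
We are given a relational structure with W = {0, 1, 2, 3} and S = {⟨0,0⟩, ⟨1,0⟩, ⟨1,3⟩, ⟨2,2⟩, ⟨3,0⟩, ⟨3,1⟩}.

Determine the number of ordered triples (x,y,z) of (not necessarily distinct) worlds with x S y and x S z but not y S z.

4

Enumerating: (1,0,3), (1,3,3), (3,0,1), (3,1,1).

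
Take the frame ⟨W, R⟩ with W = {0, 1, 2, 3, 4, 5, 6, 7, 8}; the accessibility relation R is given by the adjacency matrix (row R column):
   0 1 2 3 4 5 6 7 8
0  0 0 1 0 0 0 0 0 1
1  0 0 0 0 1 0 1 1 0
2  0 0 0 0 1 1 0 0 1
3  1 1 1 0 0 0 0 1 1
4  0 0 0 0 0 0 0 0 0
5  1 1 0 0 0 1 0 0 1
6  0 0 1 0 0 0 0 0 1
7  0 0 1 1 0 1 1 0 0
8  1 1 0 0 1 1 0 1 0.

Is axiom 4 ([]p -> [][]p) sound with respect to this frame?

The schema 4 characterises exactly the transitive frames.
Transitive: no — 0 R 2 and 2 R 4, but not 0 R 4.

No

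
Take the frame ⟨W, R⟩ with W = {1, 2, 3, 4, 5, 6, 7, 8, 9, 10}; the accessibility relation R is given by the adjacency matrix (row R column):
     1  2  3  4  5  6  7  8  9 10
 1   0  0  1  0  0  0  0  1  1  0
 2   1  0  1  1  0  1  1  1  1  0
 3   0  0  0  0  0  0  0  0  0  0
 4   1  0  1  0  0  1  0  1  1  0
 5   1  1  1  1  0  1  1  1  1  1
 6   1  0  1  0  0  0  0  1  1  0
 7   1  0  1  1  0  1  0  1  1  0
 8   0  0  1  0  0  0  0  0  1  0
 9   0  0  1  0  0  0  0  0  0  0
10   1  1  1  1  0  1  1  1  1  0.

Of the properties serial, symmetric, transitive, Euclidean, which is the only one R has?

transitive

Serial: no — 3 has no R-successor.
Symmetric: no — 1 R 3 but not 3 R 1.
Transitive: yes — every two-step R-path is closed by a direct edge.
Euclidean: no — 1 R 3 and 1 R 8, but not 3 R 8.
Only transitive holds.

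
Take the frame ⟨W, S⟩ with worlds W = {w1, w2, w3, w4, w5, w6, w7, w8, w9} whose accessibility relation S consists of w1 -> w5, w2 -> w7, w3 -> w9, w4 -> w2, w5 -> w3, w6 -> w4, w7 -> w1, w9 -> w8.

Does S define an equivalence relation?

No

Reflexive: no — w1 is not related to itself.
Symmetric: no — w1 S w5 but not w5 S w1.
Transitive: no — w1 S w5 and w5 S w3, but not w1 S w3.
So S is not an equivalence relation.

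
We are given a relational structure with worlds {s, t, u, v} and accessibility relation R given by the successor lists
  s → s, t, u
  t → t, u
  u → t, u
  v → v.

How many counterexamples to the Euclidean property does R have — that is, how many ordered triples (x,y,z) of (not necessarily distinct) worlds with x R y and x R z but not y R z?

2

Enumerating: (s,t,s), (s,u,s).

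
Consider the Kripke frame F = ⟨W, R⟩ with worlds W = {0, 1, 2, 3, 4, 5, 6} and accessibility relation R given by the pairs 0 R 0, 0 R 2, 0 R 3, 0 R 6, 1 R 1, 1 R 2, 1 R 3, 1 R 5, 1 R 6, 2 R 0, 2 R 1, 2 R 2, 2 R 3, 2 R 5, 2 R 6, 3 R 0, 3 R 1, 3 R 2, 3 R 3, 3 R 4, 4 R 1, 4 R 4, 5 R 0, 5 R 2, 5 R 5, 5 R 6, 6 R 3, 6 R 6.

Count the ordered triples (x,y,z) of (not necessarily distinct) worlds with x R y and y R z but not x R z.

Enumerating: (0,2,1), (0,2,5), (0,3,1), (0,3,4), (1,2,0), (1,3,0), (1,3,4), (1,5,0), (2,3,4), (3,0,6), (3,1,5), (3,1,6), … and 14 more.
Total: 26.

26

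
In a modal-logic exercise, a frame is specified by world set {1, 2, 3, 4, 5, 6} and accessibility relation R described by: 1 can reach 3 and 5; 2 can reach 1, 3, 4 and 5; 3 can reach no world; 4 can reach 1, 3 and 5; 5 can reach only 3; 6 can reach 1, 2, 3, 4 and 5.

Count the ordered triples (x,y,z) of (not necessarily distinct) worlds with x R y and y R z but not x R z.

R is transitive; there are no such tuples.

0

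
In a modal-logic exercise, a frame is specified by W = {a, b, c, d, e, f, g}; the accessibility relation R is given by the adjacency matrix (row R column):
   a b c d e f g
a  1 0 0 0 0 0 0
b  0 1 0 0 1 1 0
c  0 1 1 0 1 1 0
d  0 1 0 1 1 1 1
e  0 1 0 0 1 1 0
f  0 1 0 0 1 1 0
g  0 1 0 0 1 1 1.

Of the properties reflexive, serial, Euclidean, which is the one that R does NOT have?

Reflexive: yes — every world is R-related to itself.
Serial: yes — every world has a successor (e.g. a R a).
Euclidean: no — d R b and d R g, but not b R g.
Only Euclidean fails.

Euclidean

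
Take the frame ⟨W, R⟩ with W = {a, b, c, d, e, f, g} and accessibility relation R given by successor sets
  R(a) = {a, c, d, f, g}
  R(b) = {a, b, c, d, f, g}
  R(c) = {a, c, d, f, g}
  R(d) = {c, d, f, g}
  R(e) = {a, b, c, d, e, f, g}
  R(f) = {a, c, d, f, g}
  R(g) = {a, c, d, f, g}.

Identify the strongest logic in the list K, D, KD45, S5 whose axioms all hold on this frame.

D

Serial (axiom D): yes — every world has a successor (e.g. a R a).
Euclidean (axiom 5): no — b R d and b R a, but not d R a.
Transitive (axiom 4): no — d R c and c R a, but not d R a.
Reflexive (axiom T): yes — every world is R-related to itself.
So F validates K, D; KD45 would additionally require R to be Euclidean and transitive. The strongest is D.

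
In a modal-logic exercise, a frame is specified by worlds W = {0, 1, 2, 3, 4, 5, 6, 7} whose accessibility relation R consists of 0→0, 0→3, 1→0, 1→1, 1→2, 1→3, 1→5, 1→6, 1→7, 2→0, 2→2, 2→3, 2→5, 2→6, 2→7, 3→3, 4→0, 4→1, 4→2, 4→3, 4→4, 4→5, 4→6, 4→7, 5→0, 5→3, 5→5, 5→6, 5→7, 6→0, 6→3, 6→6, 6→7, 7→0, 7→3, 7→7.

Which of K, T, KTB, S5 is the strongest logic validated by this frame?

Reflexive (axiom T): yes — every world is R-related to itself.
Symmetric (axiom B): no — 0 R 3 but not 3 R 0.
Euclidean (axiom 5): no — 1 R 0 and 1 R 2, but not 0 R 2.
So F validates K, T; KTB would additionally require R to be symmetric. The strongest is T.

T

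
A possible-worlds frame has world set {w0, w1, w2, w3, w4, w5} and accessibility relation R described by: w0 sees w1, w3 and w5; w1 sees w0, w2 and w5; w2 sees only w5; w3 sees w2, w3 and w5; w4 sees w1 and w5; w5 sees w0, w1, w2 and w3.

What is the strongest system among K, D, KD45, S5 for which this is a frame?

Serial (axiom D): yes — every world has a successor (e.g. w0 R w1).
Euclidean (axiom 5): no — w0 R w1 and w0 R w3, but not w1 R w3.
Transitive (axiom 4): no — w0 R w1 and w1 R w2, but not w0 R w2.
Reflexive (axiom T): no — w0 is not related to itself.
So F validates K, D; KD45 would additionally require R to be Euclidean and transitive. The strongest is D.

D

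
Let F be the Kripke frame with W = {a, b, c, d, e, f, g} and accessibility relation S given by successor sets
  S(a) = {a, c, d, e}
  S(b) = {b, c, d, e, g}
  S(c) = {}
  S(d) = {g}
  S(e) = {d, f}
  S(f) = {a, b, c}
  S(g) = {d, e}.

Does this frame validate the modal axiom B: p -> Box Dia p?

Axiom B corresponds to the accessibility relation being symmetric.
Symmetric: no — a S c but not c S a.

No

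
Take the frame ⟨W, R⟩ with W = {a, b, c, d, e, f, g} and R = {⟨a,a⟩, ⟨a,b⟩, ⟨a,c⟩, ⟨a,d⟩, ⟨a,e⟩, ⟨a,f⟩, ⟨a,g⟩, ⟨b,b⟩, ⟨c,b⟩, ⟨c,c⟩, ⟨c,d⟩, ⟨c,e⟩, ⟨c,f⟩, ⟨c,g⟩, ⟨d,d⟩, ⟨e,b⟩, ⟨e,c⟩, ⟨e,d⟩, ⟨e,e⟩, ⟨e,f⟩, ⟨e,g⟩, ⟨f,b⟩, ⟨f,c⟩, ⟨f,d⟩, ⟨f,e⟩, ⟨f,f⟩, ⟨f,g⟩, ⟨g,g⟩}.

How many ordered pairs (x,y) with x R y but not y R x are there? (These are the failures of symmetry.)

15

Enumerating: (a,b), (a,c), (a,d), (a,e), (a,f), (a,g), (c,b), (c,d), (c,g), (e,b), (e,d), (e,g), (f,b), (f,d), (f,g).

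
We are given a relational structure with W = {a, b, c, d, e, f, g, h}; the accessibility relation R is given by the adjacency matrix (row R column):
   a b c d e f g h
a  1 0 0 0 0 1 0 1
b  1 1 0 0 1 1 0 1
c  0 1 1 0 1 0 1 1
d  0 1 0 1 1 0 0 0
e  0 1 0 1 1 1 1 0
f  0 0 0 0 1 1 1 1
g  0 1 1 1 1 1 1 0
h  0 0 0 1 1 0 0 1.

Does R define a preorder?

No

Reflexive: yes — every world is R-related to itself.
Transitive: no — a R f and f R e, but not a R e.
So R is not a preorder.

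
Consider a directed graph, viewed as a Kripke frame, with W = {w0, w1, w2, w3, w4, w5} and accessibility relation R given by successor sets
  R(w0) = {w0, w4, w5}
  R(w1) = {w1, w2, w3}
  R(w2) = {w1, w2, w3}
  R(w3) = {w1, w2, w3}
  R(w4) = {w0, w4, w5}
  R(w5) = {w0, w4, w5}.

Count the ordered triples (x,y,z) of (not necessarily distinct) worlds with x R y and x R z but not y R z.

0

R is Euclidean; there are no such tuples.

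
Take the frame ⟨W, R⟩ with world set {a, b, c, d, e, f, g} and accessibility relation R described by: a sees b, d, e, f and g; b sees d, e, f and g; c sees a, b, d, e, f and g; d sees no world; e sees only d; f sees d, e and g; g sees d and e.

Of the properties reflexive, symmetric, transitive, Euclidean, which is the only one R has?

Reflexive: no — a is not related to itself.
Symmetric: no — a R b but not b R a.
Transitive: yes — every two-step R-path is closed by a direct edge.
Euclidean: no — a R d and a R b, but not d R b.
Only transitive holds.

transitive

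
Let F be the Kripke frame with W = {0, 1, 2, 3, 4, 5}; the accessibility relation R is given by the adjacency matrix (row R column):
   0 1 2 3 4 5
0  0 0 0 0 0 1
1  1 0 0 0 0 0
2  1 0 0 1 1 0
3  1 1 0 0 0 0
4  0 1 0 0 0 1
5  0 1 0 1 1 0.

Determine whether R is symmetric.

No

Symmetric: no — 0 R 5 but not 5 R 0.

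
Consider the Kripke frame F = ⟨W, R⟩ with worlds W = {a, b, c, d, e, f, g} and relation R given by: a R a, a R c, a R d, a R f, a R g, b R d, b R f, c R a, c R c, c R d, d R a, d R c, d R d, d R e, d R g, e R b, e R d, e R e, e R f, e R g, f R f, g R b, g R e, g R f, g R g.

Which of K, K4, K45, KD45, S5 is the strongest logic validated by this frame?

Transitive (axiom 4): no — a R d and d R e, but not a R e.
Euclidean (axiom 5): no — a R c and a R f, but not c R f.
Serial (axiom D): yes — every world has a successor (e.g. a R a).
Reflexive (axiom T): no — b is not related to itself.
So F validates K; K4 would additionally require R to be transitive. The strongest is K.

K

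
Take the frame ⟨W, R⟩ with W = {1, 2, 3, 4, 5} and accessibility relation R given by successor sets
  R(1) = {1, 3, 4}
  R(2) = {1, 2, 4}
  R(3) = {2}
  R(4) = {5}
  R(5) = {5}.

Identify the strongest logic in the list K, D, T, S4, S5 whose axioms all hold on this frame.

Serial (axiom D): yes — every world has a successor (e.g. 1 R 1).
Reflexive (axiom T): no — 3 is not related to itself.
Transitive (axiom 4): no — 1 R 3 and 3 R 2, but not 1 R 2.
Euclidean (axiom 5): no — 1 R 3 and 1 R 4, but not 3 R 4.
So F validates K, D; T would additionally require R to be reflexive. The strongest is D.

D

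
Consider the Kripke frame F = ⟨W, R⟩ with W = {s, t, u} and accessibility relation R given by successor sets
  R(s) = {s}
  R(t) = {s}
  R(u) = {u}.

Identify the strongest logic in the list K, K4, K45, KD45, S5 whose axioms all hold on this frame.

KD45

Transitive (axiom 4): yes — every two-step R-path is closed by a direct edge.
Euclidean (axiom 5): yes — any two successors of a common world are R-related.
Serial (axiom D): yes — every world has a successor (e.g. s R s).
Reflexive (axiom T): no — t is not related to itself.
So F validates K, K4, K45, KD45; S5 would additionally require R to be reflexive. The strongest is KD45.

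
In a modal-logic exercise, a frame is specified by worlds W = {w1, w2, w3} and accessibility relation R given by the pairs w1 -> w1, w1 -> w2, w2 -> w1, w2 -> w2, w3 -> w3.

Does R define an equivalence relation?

Yes

Reflexive: yes — every world is R-related to itself.
Symmetric: yes — every pair in R has its reverse in R.
Transitive: yes — every two-step R-path is closed by a direct edge.
So R is an equivalence relation.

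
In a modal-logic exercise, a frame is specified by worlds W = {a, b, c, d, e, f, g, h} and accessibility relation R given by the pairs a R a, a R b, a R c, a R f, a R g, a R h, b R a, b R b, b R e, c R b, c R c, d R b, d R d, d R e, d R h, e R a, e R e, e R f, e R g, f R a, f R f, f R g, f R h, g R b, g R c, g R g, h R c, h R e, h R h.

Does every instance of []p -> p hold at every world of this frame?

Yes

Axiom T corresponds to the accessibility relation being reflexive.
Reflexive: yes — every world is R-related to itself.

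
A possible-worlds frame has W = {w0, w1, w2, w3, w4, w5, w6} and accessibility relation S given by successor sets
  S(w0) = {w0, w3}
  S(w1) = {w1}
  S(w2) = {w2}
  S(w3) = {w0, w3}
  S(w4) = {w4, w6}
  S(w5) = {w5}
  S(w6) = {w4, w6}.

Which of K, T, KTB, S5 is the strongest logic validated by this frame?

S5

Reflexive (axiom T): yes — every world is S-related to itself.
Symmetric (axiom B): yes — every pair in S has its reverse in S.
Euclidean (axiom 5): yes — any two successors of a common world are S-related.
So F validates K, T, KTB, S5. The strongest is S5.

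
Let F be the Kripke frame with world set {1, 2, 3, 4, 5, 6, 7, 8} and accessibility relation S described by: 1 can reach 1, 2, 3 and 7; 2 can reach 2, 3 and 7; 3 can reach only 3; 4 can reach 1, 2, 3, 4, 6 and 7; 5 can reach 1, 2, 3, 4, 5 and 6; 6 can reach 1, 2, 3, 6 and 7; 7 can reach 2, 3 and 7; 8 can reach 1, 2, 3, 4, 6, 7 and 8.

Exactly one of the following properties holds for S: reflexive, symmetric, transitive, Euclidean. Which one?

reflexive

Reflexive: yes — every world is S-related to itself.
Symmetric: no — 1 S 2 but not 2 S 1.
Transitive: no — 5 S 1 and 1 S 7, but not 5 S 7.
Euclidean: no — 1 S 3 and 1 S 2, but not 3 S 2.
Only reflexive holds.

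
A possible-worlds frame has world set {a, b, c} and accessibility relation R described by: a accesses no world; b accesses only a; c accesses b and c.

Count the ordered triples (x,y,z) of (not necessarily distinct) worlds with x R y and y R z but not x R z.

1

Enumerating: (c,b,a).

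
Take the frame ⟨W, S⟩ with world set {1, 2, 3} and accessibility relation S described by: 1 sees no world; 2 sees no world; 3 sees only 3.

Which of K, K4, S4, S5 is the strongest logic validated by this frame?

K4

Transitive (axiom 4): yes — every two-step S-path is closed by a direct edge.
Reflexive (axiom T): no — 1 is not related to itself.
Euclidean (axiom 5): yes — any two successors of a common world are S-related.
So F validates K, K4; S4 would additionally require S to be reflexive. The strongest is K4.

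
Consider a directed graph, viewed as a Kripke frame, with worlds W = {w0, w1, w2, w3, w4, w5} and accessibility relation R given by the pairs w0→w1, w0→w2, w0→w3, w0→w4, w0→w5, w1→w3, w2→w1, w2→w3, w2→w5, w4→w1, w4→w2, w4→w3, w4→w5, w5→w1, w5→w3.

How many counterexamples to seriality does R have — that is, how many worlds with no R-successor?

Enumerating: w3.

1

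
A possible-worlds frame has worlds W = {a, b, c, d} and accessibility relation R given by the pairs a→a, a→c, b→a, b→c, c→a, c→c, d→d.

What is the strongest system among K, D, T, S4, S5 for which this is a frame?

Serial (axiom D): yes — every world has a successor (e.g. a R a).
Reflexive (axiom T): no — b is not related to itself.
Transitive (axiom 4): yes — every two-step R-path is closed by a direct edge.
Euclidean (axiom 5): yes — any two successors of a common world are R-related.
So F validates K, D; T would additionally require R to be reflexive. The strongest is D.

D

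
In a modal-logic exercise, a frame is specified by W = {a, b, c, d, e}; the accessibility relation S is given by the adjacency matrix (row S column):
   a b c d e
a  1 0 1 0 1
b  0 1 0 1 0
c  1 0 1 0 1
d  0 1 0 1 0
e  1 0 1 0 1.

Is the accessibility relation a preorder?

Reflexive: yes — every world is S-related to itself.
Transitive: yes — every two-step S-path is closed by a direct edge.
So S is a preorder.

Yes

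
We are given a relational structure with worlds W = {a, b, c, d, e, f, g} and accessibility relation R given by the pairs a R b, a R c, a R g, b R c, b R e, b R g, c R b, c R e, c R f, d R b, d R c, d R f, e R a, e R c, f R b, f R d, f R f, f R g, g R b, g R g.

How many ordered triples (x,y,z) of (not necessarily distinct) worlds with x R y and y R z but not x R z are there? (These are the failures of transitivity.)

28

Enumerating: (a,b,e), (a,c,e), (a,c,f), (b,c,b), (b,c,f), (b,e,a), (b,g,b), (c,b,c), (c,b,g), (c,e,a), (c,e,c), (c,f,d), … and 16 more.
Total: 28.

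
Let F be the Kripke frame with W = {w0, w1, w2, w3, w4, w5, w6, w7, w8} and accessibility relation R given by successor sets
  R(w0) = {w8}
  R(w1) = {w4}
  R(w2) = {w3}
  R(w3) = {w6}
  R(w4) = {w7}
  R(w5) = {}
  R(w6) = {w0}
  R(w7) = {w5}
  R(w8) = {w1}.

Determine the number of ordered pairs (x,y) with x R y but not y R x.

8

Enumerating: (w0,w8), (w1,w4), (w2,w3), (w3,w6), (w4,w7), (w6,w0), (w7,w5), (w8,w1).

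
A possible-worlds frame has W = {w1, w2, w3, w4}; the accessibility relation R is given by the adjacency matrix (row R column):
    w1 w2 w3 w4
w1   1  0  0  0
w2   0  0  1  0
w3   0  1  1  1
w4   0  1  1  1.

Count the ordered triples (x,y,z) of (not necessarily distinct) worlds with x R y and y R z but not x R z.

2

Enumerating: (w2,w3,w2), (w2,w3,w4).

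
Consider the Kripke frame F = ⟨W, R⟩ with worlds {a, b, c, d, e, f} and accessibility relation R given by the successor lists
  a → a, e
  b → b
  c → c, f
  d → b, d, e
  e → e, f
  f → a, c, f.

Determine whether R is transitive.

Transitive: no — a R e and e R f, but not a R f.

No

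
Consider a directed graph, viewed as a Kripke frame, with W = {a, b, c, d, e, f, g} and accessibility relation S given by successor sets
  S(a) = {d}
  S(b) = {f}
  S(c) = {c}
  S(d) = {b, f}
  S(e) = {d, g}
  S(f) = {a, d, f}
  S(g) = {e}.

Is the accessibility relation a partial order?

No

Reflexive: no — a is not related to itself.
Transitive: no — a S d and d S b, but not a S b.
Antisymmetric: no — d S f and f S d with d ≠ f.
So S is not a partial order.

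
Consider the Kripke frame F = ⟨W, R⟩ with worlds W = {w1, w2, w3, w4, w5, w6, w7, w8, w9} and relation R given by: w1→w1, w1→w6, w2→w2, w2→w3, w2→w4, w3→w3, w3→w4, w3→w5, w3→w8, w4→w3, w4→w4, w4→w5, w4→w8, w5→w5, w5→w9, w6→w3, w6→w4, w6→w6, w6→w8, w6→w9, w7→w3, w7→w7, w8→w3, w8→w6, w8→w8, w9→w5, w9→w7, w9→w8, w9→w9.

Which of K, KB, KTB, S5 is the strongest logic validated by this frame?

Symmetric (axiom B): no — w1 R w6 but not w6 R w1.
Reflexive (axiom T): yes — every world is R-related to itself.
Euclidean (axiom 5): no — w3 R w5 and w3 R w4, but not w5 R w4.
So F validates K; KB would additionally require R to be symmetric. The strongest is K.

K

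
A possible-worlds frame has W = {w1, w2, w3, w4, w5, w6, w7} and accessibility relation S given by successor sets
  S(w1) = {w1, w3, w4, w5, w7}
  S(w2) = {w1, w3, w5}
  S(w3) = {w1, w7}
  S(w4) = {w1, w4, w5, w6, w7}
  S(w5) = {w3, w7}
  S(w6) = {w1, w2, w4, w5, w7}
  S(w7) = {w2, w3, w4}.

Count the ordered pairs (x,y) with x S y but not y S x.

Enumerating: (w1,w5), (w1,w7), (w2,w1), (w2,w3), (w2,w5), (w4,w5), (w5,w3), (w5,w7), (w6,w1), (w6,w2), (w6,w5), (w6,w7), (w7,w2).

13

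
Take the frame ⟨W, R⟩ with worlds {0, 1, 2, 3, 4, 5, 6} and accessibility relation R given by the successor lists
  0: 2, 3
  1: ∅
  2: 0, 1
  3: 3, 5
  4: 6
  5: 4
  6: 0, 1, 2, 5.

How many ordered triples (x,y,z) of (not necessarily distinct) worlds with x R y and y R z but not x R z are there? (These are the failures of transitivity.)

13

Enumerating: (0,2,0), (0,2,1), (0,3,5), (2,0,2), (2,0,3), (3,5,4), (4,6,0), (4,6,1), (4,6,2), (4,6,5), (5,4,6), (6,0,3), (6,5,4).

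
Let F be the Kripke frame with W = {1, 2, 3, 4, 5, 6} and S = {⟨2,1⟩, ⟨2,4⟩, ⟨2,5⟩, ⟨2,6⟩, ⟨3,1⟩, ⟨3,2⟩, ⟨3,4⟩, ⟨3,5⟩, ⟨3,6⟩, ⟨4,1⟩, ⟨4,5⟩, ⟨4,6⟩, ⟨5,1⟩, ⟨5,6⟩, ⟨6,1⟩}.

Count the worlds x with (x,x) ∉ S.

6

Enumerating: 1, 2, 3, 4, 5, 6.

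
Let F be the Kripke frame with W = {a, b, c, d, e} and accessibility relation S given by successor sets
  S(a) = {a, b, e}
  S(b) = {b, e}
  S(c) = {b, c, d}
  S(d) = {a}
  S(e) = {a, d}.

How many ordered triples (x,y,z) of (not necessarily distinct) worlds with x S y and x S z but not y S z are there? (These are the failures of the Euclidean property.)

Enumerating: (a,b,a), (a,e,b), (a,e,e), (b,e,b), (b,e,e), (c,b,c), (c,b,d), (c,d,b), (c,d,c), (c,d,d), (e,a,d), (e,d,d).

12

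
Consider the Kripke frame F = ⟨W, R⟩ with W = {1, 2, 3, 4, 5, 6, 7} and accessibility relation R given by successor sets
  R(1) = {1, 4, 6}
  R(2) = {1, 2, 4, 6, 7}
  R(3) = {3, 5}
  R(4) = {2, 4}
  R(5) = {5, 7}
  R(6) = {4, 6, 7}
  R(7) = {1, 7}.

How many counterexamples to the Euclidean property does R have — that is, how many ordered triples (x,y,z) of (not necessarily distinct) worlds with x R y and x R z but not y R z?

20

Enumerating: (1,4,1), (1,4,6), (1,6,1), (2,1,2), (2,1,7), (2,4,1), (2,4,6), (2,4,7), (2,6,1), (2,6,2), (2,7,2), (2,7,4), … and 8 more.
Total: 20.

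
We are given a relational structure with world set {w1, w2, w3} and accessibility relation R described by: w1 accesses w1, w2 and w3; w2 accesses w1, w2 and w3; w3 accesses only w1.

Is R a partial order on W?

Reflexive: no — w3 is not related to itself.
Transitive: no — w3 R w1 and w1 R w2, but not w3 R w2.
Antisymmetric: no — w1 R w2 and w2 R w1 with w1 ≠ w2.
So R is not a partial order.

No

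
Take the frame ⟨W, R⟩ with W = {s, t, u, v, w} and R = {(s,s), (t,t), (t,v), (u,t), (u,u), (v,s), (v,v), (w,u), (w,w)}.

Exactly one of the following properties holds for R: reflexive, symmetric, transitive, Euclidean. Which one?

Reflexive: yes — every world is R-related to itself.
Symmetric: no — t R v but not v R t.
Transitive: no — t R v and v R s, but not t R s.
Euclidean: no — t R v and t R t, but not v R t.
Only reflexive holds.

reflexive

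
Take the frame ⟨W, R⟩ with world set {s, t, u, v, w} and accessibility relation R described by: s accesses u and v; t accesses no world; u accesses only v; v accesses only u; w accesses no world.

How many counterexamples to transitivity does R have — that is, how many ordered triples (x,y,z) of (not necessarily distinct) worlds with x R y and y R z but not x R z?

Enumerating: (u,v,u), (v,u,v).

2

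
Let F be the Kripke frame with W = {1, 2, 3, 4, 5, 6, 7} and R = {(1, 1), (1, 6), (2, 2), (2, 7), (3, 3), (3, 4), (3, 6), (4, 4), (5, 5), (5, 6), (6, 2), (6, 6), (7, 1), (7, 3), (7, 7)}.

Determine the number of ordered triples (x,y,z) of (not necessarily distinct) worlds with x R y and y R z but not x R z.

Enumerating: (1,6,2), (2,7,1), (2,7,3), (3,6,2), (5,6,2), (6,2,7), (7,1,6), (7,3,4), (7,3,6).

9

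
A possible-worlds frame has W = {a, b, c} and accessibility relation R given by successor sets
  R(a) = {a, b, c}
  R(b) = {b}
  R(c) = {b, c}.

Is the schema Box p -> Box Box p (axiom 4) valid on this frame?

Axiom 4 corresponds to the accessibility relation being transitive.
Transitive: yes — every two-step R-path is closed by a direct edge.

Yes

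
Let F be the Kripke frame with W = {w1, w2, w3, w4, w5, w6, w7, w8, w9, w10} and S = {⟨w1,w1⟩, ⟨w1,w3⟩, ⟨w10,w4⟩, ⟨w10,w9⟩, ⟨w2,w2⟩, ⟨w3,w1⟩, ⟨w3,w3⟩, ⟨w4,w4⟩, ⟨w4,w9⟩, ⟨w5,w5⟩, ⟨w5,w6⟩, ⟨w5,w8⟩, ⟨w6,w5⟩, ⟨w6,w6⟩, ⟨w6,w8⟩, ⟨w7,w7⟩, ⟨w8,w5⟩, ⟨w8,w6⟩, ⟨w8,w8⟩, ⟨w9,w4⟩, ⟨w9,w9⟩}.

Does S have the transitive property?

Transitive: yes — every two-step S-path is closed by a direct edge.

Yes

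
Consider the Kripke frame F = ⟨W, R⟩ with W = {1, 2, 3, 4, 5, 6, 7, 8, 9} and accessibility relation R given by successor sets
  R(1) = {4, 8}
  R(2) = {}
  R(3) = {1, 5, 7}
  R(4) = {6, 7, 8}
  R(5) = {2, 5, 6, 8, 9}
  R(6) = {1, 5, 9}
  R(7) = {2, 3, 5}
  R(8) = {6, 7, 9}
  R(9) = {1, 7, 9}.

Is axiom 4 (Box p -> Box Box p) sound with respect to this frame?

No

The schema 4 characterises exactly the transitive frames.
Transitive: no — 1 R 4 and 4 R 6, but not 1 R 6.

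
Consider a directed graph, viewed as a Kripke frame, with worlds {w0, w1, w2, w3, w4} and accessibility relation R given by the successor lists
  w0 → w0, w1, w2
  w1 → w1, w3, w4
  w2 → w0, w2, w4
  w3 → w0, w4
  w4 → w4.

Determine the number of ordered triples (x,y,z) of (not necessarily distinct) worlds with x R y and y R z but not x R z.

7

Enumerating: (w0,w1,w3), (w0,w1,w4), (w0,w2,w4), (w1,w3,w0), (w2,w0,w1), (w3,w0,w1), (w3,w0,w2).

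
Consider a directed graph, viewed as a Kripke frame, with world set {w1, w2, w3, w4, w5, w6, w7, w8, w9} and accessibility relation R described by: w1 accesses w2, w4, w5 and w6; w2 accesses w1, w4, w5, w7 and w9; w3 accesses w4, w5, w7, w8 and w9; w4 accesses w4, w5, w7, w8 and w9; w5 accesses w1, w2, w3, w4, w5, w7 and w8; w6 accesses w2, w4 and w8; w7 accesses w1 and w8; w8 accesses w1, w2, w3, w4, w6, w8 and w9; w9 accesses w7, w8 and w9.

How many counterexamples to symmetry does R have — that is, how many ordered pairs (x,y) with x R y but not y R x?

Enumerating: (w1,w4), (w1,w6), (w2,w4), (w2,w7), (w2,w9), (w3,w4), (w3,w7), (w3,w9), (w4,w7), (w4,w9), (w5,w7), (w5,w8), … and 7 more.
Total: 19.

19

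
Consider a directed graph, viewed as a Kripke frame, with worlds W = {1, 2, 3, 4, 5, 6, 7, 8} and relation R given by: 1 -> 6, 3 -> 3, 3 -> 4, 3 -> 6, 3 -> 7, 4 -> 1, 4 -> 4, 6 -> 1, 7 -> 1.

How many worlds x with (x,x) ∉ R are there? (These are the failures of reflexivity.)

Enumerating: 1, 2, 5, 6, 7, 8.

6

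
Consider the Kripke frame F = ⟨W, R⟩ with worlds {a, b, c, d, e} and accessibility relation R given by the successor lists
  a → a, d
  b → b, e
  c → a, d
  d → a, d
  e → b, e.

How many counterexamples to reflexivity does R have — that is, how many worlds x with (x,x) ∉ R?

Enumerating: c.

1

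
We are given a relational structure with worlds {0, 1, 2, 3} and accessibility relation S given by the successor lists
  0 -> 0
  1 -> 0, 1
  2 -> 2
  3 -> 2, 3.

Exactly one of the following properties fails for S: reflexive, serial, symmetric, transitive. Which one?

Reflexive: yes — every world is S-related to itself.
Serial: yes — every world has a successor (e.g. 0 S 0).
Symmetric: no — 1 S 0 but not 0 S 1.
Transitive: yes — every two-step S-path is closed by a direct edge.
Only symmetric fails.

symmetric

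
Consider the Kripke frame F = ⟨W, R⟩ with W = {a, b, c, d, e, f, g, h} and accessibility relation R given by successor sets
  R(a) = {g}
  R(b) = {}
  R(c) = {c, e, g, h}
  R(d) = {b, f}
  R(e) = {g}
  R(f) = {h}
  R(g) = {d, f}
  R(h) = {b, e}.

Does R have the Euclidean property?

No

Euclidean: no — c R e and c R h, but not e R h.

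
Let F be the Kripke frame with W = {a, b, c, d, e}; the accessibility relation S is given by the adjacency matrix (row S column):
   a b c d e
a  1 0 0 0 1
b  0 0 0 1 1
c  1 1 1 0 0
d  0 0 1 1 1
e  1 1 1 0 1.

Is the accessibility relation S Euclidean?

No

Euclidean: no — b S e and b S d, but not e S d.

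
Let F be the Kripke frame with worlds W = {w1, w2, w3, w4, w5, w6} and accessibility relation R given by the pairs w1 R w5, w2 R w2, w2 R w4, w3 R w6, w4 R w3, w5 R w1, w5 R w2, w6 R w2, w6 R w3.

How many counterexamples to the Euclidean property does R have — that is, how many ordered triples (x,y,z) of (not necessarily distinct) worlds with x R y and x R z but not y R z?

Enumerating: (w1,w5,w5), (w2,w4,w2), (w2,w4,w4), (w3,w6,w6), (w4,w3,w3), (w5,w1,w1), (w5,w1,w2), (w5,w2,w1), (w6,w2,w3), (w6,w3,w2), (w6,w3,w3).

11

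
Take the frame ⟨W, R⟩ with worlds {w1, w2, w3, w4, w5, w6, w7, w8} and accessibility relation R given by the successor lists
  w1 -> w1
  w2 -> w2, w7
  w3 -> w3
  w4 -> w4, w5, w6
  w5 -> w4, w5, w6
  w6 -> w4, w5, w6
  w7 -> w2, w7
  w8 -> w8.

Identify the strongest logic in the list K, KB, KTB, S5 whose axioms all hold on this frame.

Symmetric (axiom B): yes — every pair in R has its reverse in R.
Reflexive (axiom T): yes — every world is R-related to itself.
Euclidean (axiom 5): yes — any two successors of a common world are R-related.
So F validates K, KB, KTB, S5. The strongest is S5.

S5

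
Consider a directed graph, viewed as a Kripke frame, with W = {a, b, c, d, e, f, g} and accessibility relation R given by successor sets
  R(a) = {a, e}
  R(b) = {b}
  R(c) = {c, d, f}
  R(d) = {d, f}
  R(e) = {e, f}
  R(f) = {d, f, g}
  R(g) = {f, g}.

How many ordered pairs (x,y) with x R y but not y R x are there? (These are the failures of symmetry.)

4

Enumerating: (a,e), (c,d), (c,f), (e,f).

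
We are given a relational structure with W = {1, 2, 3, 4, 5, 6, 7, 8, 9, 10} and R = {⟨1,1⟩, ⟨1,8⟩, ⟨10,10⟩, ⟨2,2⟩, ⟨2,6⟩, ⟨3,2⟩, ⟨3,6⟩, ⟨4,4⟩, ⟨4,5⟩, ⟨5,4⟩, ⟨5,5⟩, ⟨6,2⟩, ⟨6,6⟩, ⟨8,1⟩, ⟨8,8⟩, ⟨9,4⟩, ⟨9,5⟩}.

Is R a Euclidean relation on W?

Euclidean: yes — any two successors of a common world are R-related.

Yes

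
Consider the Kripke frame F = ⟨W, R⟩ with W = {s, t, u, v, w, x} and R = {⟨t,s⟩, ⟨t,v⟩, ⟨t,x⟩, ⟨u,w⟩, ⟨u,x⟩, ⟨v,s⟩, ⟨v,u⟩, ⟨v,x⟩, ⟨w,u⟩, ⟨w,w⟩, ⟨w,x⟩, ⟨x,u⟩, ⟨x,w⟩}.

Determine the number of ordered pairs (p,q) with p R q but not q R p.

6

Enumerating: (t,s), (t,v), (t,x), (v,s), (v,u), (v,x).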